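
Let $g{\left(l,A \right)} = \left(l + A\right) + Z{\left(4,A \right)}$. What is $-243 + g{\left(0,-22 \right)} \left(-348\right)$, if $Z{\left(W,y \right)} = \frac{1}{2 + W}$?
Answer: $7355$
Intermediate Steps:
$g{\left(l,A \right)} = \frac{1}{6} + A + l$ ($g{\left(l,A \right)} = \left(l + A\right) + \frac{1}{2 + 4} = \left(A + l\right) + \frac{1}{6} = \frac{1}{6} + A + l$)
$-243 + g{\left(0,-22 \right)} \left(-348\right) = -243 + \left(\frac{1}{6} - 22 + 0\right) \left(-348\right) = -243 - -7598 = -243 + 7598 = 7355$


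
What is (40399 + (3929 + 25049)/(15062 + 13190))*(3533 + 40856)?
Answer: 25332392278807/14126 ≈ 1.7933e+9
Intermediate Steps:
(40399 + (3929 + 25049)/(15062 + 13190))*(3533 + 40856) = (40399 + 28978/28252)*44389 = (40399 + 28978*(1/28252))*44389 = (40399 + 14489/14126)*44389 = (570690763/14126)*44389 = 25332392278807/14126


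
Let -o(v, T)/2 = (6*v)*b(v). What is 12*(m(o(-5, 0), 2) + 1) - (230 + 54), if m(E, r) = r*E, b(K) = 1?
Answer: 1168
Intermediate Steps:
o(v, T) = -12*v (o(v, T) = -2*6*v = -12*v)
m(E, r) = E*r
12*(m(o(-5, 0), 2) + 1) - (230 + 54) = 12*(-12*(-5)*2 + 1) - (230 + 54) = 12*(60*2 + 1) - 1*284 = 12*(120 + 1) - 284 = 12*121 - 284 = 1452 - 284 = 1168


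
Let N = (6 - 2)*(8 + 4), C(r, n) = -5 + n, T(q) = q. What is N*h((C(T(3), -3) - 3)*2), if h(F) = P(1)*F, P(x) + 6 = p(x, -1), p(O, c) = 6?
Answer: 0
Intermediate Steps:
P(x) = 0 (P(x) = -6 + 6 = 0)
N = 48 (N = 4*12 = 48)
h(F) = 0 (h(F) = 0*F = 0)
N*h((C(T(3), -3) - 3)*2) = 48*0 = 0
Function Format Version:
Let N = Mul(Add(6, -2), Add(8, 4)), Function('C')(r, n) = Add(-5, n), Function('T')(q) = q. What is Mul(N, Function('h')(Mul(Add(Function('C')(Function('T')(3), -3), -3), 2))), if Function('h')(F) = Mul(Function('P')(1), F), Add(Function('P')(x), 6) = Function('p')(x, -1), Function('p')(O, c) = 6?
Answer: 0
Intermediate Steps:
Function('P')(x) = 0 (Function('P')(x) = Add(-6, 6) = 0)
N = 48 (N = Mul(4, 12) = 48)
Function('h')(F) = 0 (Function('h')(F) = Mul(0, F) = 0)
Mul(N, Function('h')(Mul(Add(Function('C')(Function('T')(3), -3), -3), 2))) = Mul(48, 0) = 0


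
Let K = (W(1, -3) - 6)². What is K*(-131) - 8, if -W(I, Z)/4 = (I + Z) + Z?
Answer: -25684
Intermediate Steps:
W(I, Z) = -8*Z - 4*I (W(I, Z) = -4*((I + Z) + Z) = -4*(I + 2*Z) = -8*Z - 4*I)
K = 196 (K = ((-8*(-3) - 4*1) - 6)² = ((24 - 4) - 6)² = (20 - 6)² = 14² = 196)
K*(-131) - 8 = 196*(-131) - 8 = -25676 - 8 = -25684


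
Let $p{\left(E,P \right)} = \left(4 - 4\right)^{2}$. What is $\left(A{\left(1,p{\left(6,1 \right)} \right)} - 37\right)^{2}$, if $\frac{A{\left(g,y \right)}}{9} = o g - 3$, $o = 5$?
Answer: $361$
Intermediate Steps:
$p{\left(E,P \right)} = 0$ ($p{\left(E,P \right)} = 0^{2} = 0$)
$A{\left(g,y \right)} = -27 + 45 g$ ($A{\left(g,y \right)} = 9 \left(5 g - 3\right) = 9 \left(-3 + 5 g\right) = -27 + 45 g$)
$\left(A{\left(1,p{\left(6,1 \right)} \right)} - 37\right)^{2} = \left(\left(-27 + 45 \cdot 1\right) - 37\right)^{2} = \left(\left(-27 + 45\right) - 37\right)^{2} = \left(18 - 37\right)^{2} = \left(-19\right)^{2} = 361$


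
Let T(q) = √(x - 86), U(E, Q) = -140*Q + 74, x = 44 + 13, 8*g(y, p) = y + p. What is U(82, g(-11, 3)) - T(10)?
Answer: 214 - I*√29 ≈ 214.0 - 5.3852*I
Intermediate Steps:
g(y, p) = p/8 + y/8 (g(y, p) = (y + p)/8 = (p + y)/8 = p/8 + y/8)
x = 57
U(E, Q) = 74 - 140*Q
T(q) = I*√29 (T(q) = √(57 - 86) = √(-29) = I*√29)
U(82, g(-11, 3)) - T(10) = (74 - 140*((⅛)*3 + (⅛)*(-11))) - I*√29 = (74 - 140*(3/8 - 11/8)) - I*√29 = (74 - 140*(-1)) - I*√29 = (74 + 140) - I*√29 = 214 - I*√29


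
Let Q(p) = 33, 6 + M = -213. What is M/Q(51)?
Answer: -73/11 ≈ -6.6364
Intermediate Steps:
M = -219 (M = -6 - 213 = -219)
M/Q(51) = -219/33 = -219*1/33 = -73/11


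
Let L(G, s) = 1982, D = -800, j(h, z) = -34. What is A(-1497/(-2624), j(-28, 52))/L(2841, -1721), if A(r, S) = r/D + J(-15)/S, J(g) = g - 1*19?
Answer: 2097703/4160614400 ≈ 0.00050418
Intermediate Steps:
J(g) = -19 + g (J(g) = g - 19 = -19 + g)
A(r, S) = -34/S - r/800 (A(r, S) = r/(-800) + (-19 - 15)/S = r*(-1/800) - 34/S = -r/800 - 34/S = -34/S - r/800)
A(-1497/(-2624), j(-28, 52))/L(2841, -1721) = (-34/(-34) - (-1497)/(800*(-2624)))/1982 = (-34*(-1/34) - (-1497)*(-1)/(800*2624))*(1/1982) = (1 - 1/800*1497/2624)*(1/1982) = (1 - 1497/2099200)*(1/1982) = (2097703/2099200)*(1/1982) = 2097703/4160614400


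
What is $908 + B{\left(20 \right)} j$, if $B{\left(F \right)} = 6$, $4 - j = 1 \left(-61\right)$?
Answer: $1298$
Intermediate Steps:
$j = 65$ ($j = 4 - 1 \left(-61\right) = 4 - -61 = 4 + 61 = 65$)
$908 + B{\left(20 \right)} j = 908 + 6 \cdot 65 = 908 + 390 = 1298$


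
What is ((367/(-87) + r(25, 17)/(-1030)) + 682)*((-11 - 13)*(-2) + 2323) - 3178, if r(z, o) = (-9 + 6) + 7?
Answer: 71859737011/44805 ≈ 1.6038e+6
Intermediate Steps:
r(z, o) = 4 (r(z, o) = -3 + 7 = 4)
((367/(-87) + r(25, 17)/(-1030)) + 682)*((-11 - 13)*(-2) + 2323) - 3178 = ((367/(-87) + 4/(-1030)) + 682)*((-11 - 13)*(-2) + 2323) - 3178 = ((367*(-1/87) + 4*(-1/1030)) + 682)*(-24*(-2) + 2323) - 3178 = ((-367/87 - 2/515) + 682)*(48 + 2323) - 3178 = (-189179/44805 + 682)*2371 - 3178 = (30367831/44805)*2371 - 3178 = 72002127301/44805 - 3178 = 71859737011/44805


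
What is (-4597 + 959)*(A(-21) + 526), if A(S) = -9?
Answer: -1880846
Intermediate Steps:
(-4597 + 959)*(A(-21) + 526) = (-4597 + 959)*(-9 + 526) = -3638*517 = -1880846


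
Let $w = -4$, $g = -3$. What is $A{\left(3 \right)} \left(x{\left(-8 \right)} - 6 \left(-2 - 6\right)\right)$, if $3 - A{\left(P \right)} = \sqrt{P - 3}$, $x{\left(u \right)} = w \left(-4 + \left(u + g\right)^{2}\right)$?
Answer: $-1260$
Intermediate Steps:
$x{\left(u \right)} = 16 - 4 \left(-3 + u\right)^{2}$ ($x{\left(u \right)} = - 4 \left(-4 + \left(u - 3\right)^{2}\right) = - 4 \left(-4 + \left(-3 + u\right)^{2}\right) = 16 - 4 \left(-3 + u\right)^{2}$)
$A{\left(P \right)} = 3 - \sqrt{-3 + P}$ ($A{\left(P \right)} = 3 - \sqrt{P - 3} = 3 - \sqrt{-3 + P}$)
$A{\left(3 \right)} \left(x{\left(-8 \right)} - 6 \left(-2 - 6\right)\right) = \left(3 - \sqrt{-3 + 3}\right) \left(\left(16 - 4 \left(-3 - 8\right)^{2}\right) - 6 \left(-2 - 6\right)\right) = \left(3 - \sqrt{0}\right) \left(\left(16 - 4 \left(-11\right)^{2}\right) - -48\right) = \left(3 - 0\right) \left(\left(16 - 484\right) + 48\right) = \left(3 + 0\right) \left(\left(16 - 484\right) + 48\right) = 3 \left(-468 + 48\right) = 3 \left(-420\right) = -1260$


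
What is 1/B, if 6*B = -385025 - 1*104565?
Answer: -3/244795 ≈ -1.2255e-5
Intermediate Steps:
B = -244795/3 (B = (-385025 - 1*104565)/6 = (-385025 - 104565)/6 = (1/6)*(-489590) = -244795/3 ≈ -81598.)
1/B = 1/(-244795/3) = -3/244795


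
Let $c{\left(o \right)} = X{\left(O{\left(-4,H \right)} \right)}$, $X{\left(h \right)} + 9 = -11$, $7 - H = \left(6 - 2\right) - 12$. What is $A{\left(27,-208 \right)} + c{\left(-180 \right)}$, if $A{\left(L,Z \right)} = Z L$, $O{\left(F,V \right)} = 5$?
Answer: $-5636$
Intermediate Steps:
$H = 15$ ($H = 7 - \left(\left(6 - 2\right) - 12\right) = 7 - \left(4 - 12\right) = 7 - -8 = 7 + 8 = 15$)
$A{\left(L,Z \right)} = L Z$
$X{\left(h \right)} = -20$ ($X{\left(h \right)} = -9 - 11 = -20$)
$c{\left(o \right)} = -20$
$A{\left(27,-208 \right)} + c{\left(-180 \right)} = 27 \left(-208\right) - 20 = -5616 - 20 = -5636$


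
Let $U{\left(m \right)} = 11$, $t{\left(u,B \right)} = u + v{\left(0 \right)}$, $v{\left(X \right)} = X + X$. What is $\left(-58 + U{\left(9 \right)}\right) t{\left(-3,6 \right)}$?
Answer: $141$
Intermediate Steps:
$v{\left(X \right)} = 2 X$
$t{\left(u,B \right)} = u$ ($t{\left(u,B \right)} = u + 2 \cdot 0 = u + 0 = u$)
$\left(-58 + U{\left(9 \right)}\right) t{\left(-3,6 \right)} = \left(-58 + 11\right) \left(-3\right) = \left(-47\right) \left(-3\right) = 141$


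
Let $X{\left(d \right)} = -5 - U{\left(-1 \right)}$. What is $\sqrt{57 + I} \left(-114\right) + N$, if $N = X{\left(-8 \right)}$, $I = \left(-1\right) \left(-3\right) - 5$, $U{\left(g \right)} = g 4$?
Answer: $-1 - 114 \sqrt{55} \approx -846.45$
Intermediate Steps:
$U{\left(g \right)} = 4 g$
$I = -2$ ($I = 3 - 5 = -2$)
$X{\left(d \right)} = -1$ ($X{\left(d \right)} = -5 - 4 \left(-1\right) = -5 - -4 = -5 + 4 = -1$)
$N = -1$
$\sqrt{57 + I} \left(-114\right) + N = \sqrt{57 - 2} \left(-114\right) - 1 = \sqrt{55} \left(-114\right) - 1 = - 114 \sqrt{55} - 1 = -1 - 114 \sqrt{55}$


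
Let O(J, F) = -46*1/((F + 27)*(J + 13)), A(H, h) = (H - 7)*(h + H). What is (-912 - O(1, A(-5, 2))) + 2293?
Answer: 609044/441 ≈ 1381.1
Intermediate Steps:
A(H, h) = (-7 + H)*(H + h)
O(J, F) = -46/((13 + J)*(27 + F)) (O(J, F) = -46*1/((13 + J)*(27 + F)) = -46/((13 + J)*(27 + F)))
(-912 - O(1, A(-5, 2))) + 2293 = (-912 - (-46)/(351 + 13*((-5)² - 7*(-5) - 7*2 - 5*2) + 27*1 + ((-5)² - 7*(-5) - 7*2 - 5*2)*1)) + 2293 = (-912 - (-46)/(351 + 13*(25 + 35 - 14 - 10) + 27 + (25 + 35 - 14 - 10)*1)) + 2293 = (-912 - (-46)/(351 + 13*36 + 27 + 36*1)) + 2293 = (-912 - (-46)/(351 + 468 + 27 + 36)) + 2293 = (-912 - (-46)/882) + 2293 = (-912 - 1*(-23/441)) + 2293 = (-912 + 23/441) + 2293 = -402169/441 + 2293 = 609044/441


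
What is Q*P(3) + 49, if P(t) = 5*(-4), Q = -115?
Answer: 2349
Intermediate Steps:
P(t) = -20
Q*P(3) + 49 = -115*(-20) + 49 = 2300 + 49 = 2349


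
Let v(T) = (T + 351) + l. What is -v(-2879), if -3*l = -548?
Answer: 7036/3 ≈ 2345.3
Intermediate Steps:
l = 548/3 (l = -⅓*(-548) = 548/3 ≈ 182.67)
v(T) = 1601/3 + T (v(T) = (T + 351) + 548/3 = (351 + T) + 548/3 = 1601/3 + T)
-v(-2879) = -(1601/3 - 2879) = -1*(-7036/3) = 7036/3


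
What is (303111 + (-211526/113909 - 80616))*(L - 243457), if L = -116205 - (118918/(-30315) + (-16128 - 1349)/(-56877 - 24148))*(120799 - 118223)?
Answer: -622717457918931161114342/7994045340525 ≈ -7.7898e+10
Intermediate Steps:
L = -7485010885973/70179225 (L = -116205 - (118918*(-1/30315) - 17477/(-81025))*2576 = -116205 - (-118918/30315 - 17477*(-1/81025))*2576 = -116205 - (-118918/30315 + 17477/81025)*2576 = -116205 - (-1821103139)*2576/491254575 = -116205 - 1*(-670165955152/70179225) = -116205 + 670165955152/70179225 = -7485010885973/70179225 ≈ -1.0666e+5)
(303111 + (-211526/113909 - 80616))*(L - 243457) = (303111 + (-211526/113909 - 80616))*(-7485010885973/70179225 - 243457) = (303111 + (-211526*1/113909 - 80616))*(-24570634466798/70179225) = (303111 + (-211526/113909 - 80616))*(-24570634466798/70179225) = (303111 - 9183099470/113909)*(-24570634466798/70179225) = (25343971429/113909)*(-24570634466798/70179225) = -622717457918931161114342/7994045340525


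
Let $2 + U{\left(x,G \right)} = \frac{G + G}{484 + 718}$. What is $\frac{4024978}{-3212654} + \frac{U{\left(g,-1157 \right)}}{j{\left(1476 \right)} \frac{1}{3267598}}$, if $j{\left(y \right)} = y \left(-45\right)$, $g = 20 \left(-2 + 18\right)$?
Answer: $\frac{198413817651107}{1034226384570} \approx 191.85$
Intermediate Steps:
$g = 320$ ($g = 20 \cdot 16 = 320$)
$j{\left(y \right)} = - 45 y$
$U{\left(x,G \right)} = -2 + \frac{G}{601}$ ($U{\left(x,G \right)} = -2 + \frac{G + G}{484 + 718} = -2 + \frac{2 G}{1202} = -2 + 2 G \frac{1}{1202} = -2 + \frac{G}{601}$)
$\frac{4024978}{-3212654} + \frac{U{\left(g,-1157 \right)}}{j{\left(1476 \right)} \frac{1}{3267598}} = \frac{4024978}{-3212654} + \frac{-2 + \frac{1}{601} \left(-1157\right)}{\left(-45\right) 1476 \cdot \frac{1}{3267598}} = 4024978 \left(- \frac{1}{3212654}\right) + \frac{-2 - \frac{1157}{601}}{\left(-66420\right) \frac{1}{3267598}} = - \frac{64919}{51817} - \frac{2359}{601 \left(- \frac{33210}{1633799}\right)} = - \frac{64919}{51817} - - \frac{3854131841}{19959210} = - \frac{64919}{51817} + \frac{3854131841}{19959210} = \frac{198413817651107}{1034226384570}$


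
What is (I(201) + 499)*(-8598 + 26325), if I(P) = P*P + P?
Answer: 728597427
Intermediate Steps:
I(P) = P + P² (I(P) = P² + P = P + P²)
(I(201) + 499)*(-8598 + 26325) = (201*(1 + 201) + 499)*(-8598 + 26325) = (201*202 + 499)*17727 = (40602 + 499)*17727 = 41101*17727 = 728597427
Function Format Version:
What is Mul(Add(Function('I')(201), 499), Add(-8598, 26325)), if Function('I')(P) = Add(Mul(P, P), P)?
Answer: 728597427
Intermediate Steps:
Function('I')(P) = Add(P, Pow(P, 2)) (Function('I')(P) = Add(Pow(P, 2), P) = Add(P, Pow(P, 2)))
Mul(Add(Function('I')(201), 499), Add(-8598, 26325)) = Mul(Add(Mul(201, Add(1, 201)), 499), Add(-8598, 26325)) = Mul(Add(Mul(201, 202), 499), 17727) = Mul(Add(40602, 499), 17727) = Mul(41101, 17727) = 728597427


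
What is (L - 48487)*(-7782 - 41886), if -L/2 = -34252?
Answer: -994204356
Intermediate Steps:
L = 68504 (L = -2*(-34252) = 68504)
(L - 48487)*(-7782 - 41886) = (68504 - 48487)*(-7782 - 41886) = 20017*(-49668) = -994204356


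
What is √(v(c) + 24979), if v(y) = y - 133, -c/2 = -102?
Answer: 5*√1002 ≈ 158.27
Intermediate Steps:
c = 204 (c = -2*(-102) = 204)
v(y) = -133 + y
√(v(c) + 24979) = √((-133 + 204) + 24979) = √(71 + 24979) = √25050 = 5*√1002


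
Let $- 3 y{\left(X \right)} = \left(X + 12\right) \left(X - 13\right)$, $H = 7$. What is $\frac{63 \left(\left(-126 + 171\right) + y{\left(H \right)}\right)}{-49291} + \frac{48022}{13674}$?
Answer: $\frac{1147775528}{337002567} \approx 3.4058$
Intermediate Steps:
$y{\left(X \right)} = - \frac{\left(-13 + X\right) \left(12 + X\right)}{3}$ ($y{\left(X \right)} = - \frac{\left(X + 12\right) \left(X - 13\right)}{3} = - \frac{\left(12 + X\right) \left(-13 + X\right)}{3} = - \frac{\left(-13 + X\right) \left(12 + X\right)}{3}$)
$\frac{63 \left(\left(-126 + 171\right) + y{\left(H \right)}\right)}{-49291} + \frac{48022}{13674} = \frac{63 \left(\left(-126 + 171\right) + \left(52 - \frac{7^{2}}{3} + \frac{1}{3} \cdot 7\right)\right)}{-49291} + \frac{48022}{13674} = 63 \left(45 + \left(52 - \frac{49}{3} + \frac{7}{3}\right)\right) \left(- \frac{1}{49291}\right) + 48022 \cdot \frac{1}{13674} = 63 \left(45 + \left(52 - \frac{49}{3} + \frac{7}{3}\right)\right) \left(- \frac{1}{49291}\right) + \frac{24011}{6837} = 63 \left(45 + 38\right) \left(- \frac{1}{49291}\right) + \frac{24011}{6837} = 63 \cdot 83 \left(- \frac{1}{49291}\right) + \frac{24011}{6837} = 5229 \left(- \frac{1}{49291}\right) + \frac{24011}{6837} = - \frac{5229}{49291} + \frac{24011}{6837} = \frac{1147775528}{337002567}$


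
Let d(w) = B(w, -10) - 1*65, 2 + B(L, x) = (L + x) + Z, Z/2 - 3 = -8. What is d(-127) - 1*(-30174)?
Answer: 29960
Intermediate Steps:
Z = -10 (Z = 6 + 2*(-8) = 6 - 16 = -10)
B(L, x) = -12 + L + x (B(L, x) = -2 + ((L + x) - 10) = -2 + (-10 + L + x) = -12 + L + x)
d(w) = -87 + w (d(w) = (-12 + w - 10) - 1*65 = (-22 + w) - 65 = -87 + w)
d(-127) - 1*(-30174) = (-87 - 127) - 1*(-30174) = -214 + 30174 = 29960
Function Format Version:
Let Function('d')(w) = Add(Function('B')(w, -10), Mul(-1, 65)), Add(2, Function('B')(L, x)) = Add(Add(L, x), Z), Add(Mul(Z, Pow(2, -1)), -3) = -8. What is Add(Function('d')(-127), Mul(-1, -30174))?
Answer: 29960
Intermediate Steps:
Z = -10 (Z = Add(6, Mul(2, -8)) = Add(6, -16) = -10)
Function('B')(L, x) = Add(-12, L, x) (Function('B')(L, x) = Add(-2, Add(Add(L, x), -10)) = Add(-2, Add(-10, L, x)) = Add(-12, L, x))
Function('d')(w) = Add(-87, w) (Function('d')(w) = Add(Add(-12, w, -10), Mul(-1, 65)) = Add(Add(-22, w), -65) = Add(-87, w))
Add(Function('d')(-127), Mul(-1, -30174)) = Add(Add(-87, -127), Mul(-1, -30174)) = Add(-214, 30174) = 29960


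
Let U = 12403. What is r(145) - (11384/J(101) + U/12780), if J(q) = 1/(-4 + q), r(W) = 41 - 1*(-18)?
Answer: -14111547823/12780 ≈ -1.1042e+6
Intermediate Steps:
r(W) = 59 (r(W) = 41 + 18 = 59)
r(145) - (11384/J(101) + U/12780) = 59 - (11384/(1/(-4 + 101)) + 12403/12780) = 59 - (11384/(1/97) + 12403*(1/12780)) = 59 - (11384/(1/97) + 12403/12780) = 59 - (11384*97 + 12403/12780) = 59 - (1104248 + 12403/12780) = 59 - 1*14112301843/12780 = 59 - 14112301843/12780 = -14111547823/12780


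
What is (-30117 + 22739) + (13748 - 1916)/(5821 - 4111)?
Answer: -2100758/285 ≈ -7371.1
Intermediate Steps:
(-30117 + 22739) + (13748 - 1916)/(5821 - 4111) = -7378 + 11832/1710 = -7378 + 11832*(1/1710) = -7378 + 1972/285 = -2100758/285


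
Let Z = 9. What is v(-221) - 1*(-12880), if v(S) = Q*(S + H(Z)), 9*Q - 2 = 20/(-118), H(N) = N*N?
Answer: 758240/59 ≈ 12852.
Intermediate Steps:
H(N) = N²
Q = 12/59 (Q = 2/9 + (20/(-118))/9 = 2/9 + (20*(-1/118))/9 = 2/9 + (⅑)*(-10/59) = 2/9 - 10/531 = 12/59 ≈ 0.20339)
v(S) = 972/59 + 12*S/59 (v(S) = 12*(S + 9²)/59 = 12*(S + 81)/59 = 12*(81 + S)/59 = 972/59 + 12*S/59)
v(-221) - 1*(-12880) = (972/59 + (12/59)*(-221)) - 1*(-12880) = (972/59 - 2652/59) + 12880 = -1680/59 + 12880 = 758240/59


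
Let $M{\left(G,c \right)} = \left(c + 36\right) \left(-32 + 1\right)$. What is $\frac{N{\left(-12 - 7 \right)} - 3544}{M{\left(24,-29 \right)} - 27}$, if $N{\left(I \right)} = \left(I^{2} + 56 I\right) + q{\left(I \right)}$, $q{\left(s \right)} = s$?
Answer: $\frac{2133}{122} \approx 17.484$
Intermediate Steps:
$M{\left(G,c \right)} = -1116 - 31 c$ ($M{\left(G,c \right)} = \left(36 + c\right) \left(-31\right) = -1116 - 31 c$)
$N{\left(I \right)} = I^{2} + 57 I$ ($N{\left(I \right)} = \left(I^{2} + 56 I\right) + I = I^{2} + 57 I$)
$\frac{N{\left(-12 - 7 \right)} - 3544}{M{\left(24,-29 \right)} - 27} = \frac{\left(-12 - 7\right) \left(57 - 19\right) - 3544}{\left(-1116 - -899\right) - 27} = \frac{\left(-12 - 7\right) \left(57 - 19\right) - 3544}{\left(-1116 + 899\right) - 27} = \frac{- 19 \left(57 - 19\right) - 3544}{-217 - 27} = \frac{\left(-19\right) 38 - 3544}{-244} = \left(-722 - 3544\right) \left(- \frac{1}{244}\right) = \left(-4266\right) \left(- \frac{1}{244}\right) = \frac{2133}{122}$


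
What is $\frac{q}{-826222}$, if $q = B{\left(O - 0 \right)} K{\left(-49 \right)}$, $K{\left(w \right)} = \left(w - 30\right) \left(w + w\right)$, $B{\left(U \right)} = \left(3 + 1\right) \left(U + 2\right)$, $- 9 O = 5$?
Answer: $- \frac{201292}{3717999} \approx -0.05414$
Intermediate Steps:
$O = - \frac{5}{9}$ ($O = \left(- \frac{1}{9}\right) 5 = - \frac{5}{9} \approx -0.55556$)
$B{\left(U \right)} = 8 + 4 U$ ($B{\left(U \right)} = 4 \left(2 + U\right) = 8 + 4 U$)
$K{\left(w \right)} = 2 w \left(-30 + w\right)$ ($K{\left(w \right)} = \left(-30 + w\right) 2 w = 2 w \left(-30 + w\right)$)
$q = \frac{402584}{9}$ ($q = \left(8 + 4 \left(- \frac{5}{9} - 0\right)\right) 2 \left(-49\right) \left(-30 - 49\right) = \left(8 + 4 \left(- \frac{5}{9} + 0\right)\right) 2 \left(-49\right) \left(-79\right) = \left(8 + 4 \left(- \frac{5}{9}\right)\right) 7742 = \left(8 - \frac{20}{9}\right) 7742 = \frac{52}{9} \cdot 7742 = \frac{402584}{9} \approx 44732.0$)
$\frac{q}{-826222} = \frac{402584}{9 \left(-826222\right)} = \frac{402584}{9} \left(- \frac{1}{826222}\right) = - \frac{201292}{3717999}$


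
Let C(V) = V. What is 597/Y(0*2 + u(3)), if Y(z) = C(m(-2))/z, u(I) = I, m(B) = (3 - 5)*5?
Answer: -1791/10 ≈ -179.10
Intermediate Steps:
m(B) = -10 (m(B) = -2*5 = -10)
Y(z) = -10/z
597/Y(0*2 + u(3)) = 597/((-10/(0*2 + 3))) = 597/((-10/(0 + 3))) = 597/((-10/3)) = 597/((-10*⅓)) = 597/(-10/3) = 597*(-3/10) = -1791/10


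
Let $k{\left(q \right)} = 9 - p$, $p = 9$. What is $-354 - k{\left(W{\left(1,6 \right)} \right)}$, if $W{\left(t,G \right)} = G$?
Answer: $-354$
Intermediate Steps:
$k{\left(q \right)} = 0$ ($k{\left(q \right)} = 9 - 9 = 0$)
$-354 - k{\left(W{\left(1,6 \right)} \right)} = -354 - 0 = -354 + 0 = -354$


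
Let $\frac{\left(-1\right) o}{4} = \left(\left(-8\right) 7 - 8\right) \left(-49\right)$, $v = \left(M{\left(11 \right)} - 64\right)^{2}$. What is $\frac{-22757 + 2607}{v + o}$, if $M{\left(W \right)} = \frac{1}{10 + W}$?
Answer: $\frac{1777230}{745651} \approx 2.3835$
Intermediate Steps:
$v = \frac{1803649}{441}$ ($v = \left(\frac{1}{10 + 11} - 64\right)^{2} = \left(\frac{1}{21} - 64\right)^{2} = \left(- \frac{1343}{21}\right)^{2} = \frac{1803649}{441} \approx 4089.9$)
$o = -12544$ ($o = - 4 \left(\left(-8\right) 7 - 8\right) \left(-49\right) = - 4 \left(-56 - 8\right) \left(-49\right) = - 4 \left(\left(-64\right) \left(-49\right)\right) = \left(-4\right) 3136 = -12544$)
$\frac{-22757 + 2607}{v + o} = \frac{-22757 + 2607}{\frac{1803649}{441} - 12544} = - \frac{20150}{- \frac{3728255}{441}} = \left(-20150\right) \left(- \frac{441}{3728255}\right) = \frac{1777230}{745651}$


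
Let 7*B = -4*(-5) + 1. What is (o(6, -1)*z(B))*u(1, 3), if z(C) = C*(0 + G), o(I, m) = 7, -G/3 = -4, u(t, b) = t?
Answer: 252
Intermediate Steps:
G = 12 (G = -3*(-4) = 12)
B = 3 (B = (-4*(-5) + 1)/7 = (20 + 1)/7 = (1/7)*21 = 3)
z(C) = 12*C (z(C) = C*(0 + 12) = C*12 = 12*C)
(o(6, -1)*z(B))*u(1, 3) = (7*(12*3))*1 = (7*36)*1 = 252*1 = 252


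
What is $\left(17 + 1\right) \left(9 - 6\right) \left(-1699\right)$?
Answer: $-91746$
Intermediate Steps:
$\left(17 + 1\right) \left(9 - 6\right) \left(-1699\right) = 18 \cdot 3 \left(-1699\right) = 54 \left(-1699\right) = -91746$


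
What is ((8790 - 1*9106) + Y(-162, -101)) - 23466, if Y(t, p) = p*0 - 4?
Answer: -23786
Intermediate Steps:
Y(t, p) = -4 (Y(t, p) = 0 - 4 = -4)
((8790 - 1*9106) + Y(-162, -101)) - 23466 = ((8790 - 1*9106) - 4) - 23466 = ((8790 - 9106) - 4) - 23466 = (-316 - 4) - 23466 = -320 - 23466 = -23786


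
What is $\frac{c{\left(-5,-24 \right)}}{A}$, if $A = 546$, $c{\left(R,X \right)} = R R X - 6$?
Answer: $- \frac{101}{91} \approx -1.1099$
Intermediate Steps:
$c{\left(R,X \right)} = -6 + X R^{2}$ ($c{\left(R,X \right)} = R^{2} X - 6 = X R^{2} - 6 = -6 + X R^{2}$)
$\frac{c{\left(-5,-24 \right)}}{A} = \frac{-6 - 24 \left(-5\right)^{2}}{546} = \left(-6 - 600\right) \frac{1}{546} = \left(-606\right) \frac{1}{546} = - \frac{101}{91}$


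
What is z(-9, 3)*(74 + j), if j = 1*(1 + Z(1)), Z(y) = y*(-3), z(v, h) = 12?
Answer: 864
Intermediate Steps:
Z(y) = -3*y
j = -2 (j = 1*(1 - 3*1) = 1*(1 - 3) = 1*(-2) = -2)
z(-9, 3)*(74 + j) = 12*(74 - 2) = 12*72 = 864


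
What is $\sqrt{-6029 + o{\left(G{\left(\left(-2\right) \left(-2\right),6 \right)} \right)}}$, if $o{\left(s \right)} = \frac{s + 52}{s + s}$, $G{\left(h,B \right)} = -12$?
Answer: $\frac{2 i \sqrt{13569}}{3} \approx 77.657 i$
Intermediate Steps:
$o{\left(s \right)} = \frac{52 + s}{2 s}$
$\sqrt{-6029 + o{\left(G{\left(\left(-2\right) \left(-2\right),6 \right)} \right)}} = \sqrt{-6029 + \frac{52 - 12}{2 \left(-12\right)}} = \sqrt{-6029 + \frac{1}{2} \left(- \frac{1}{12}\right) 40} = \sqrt{-6029 - \frac{5}{3}} = \sqrt{- \frac{18092}{3}} = \frac{2 i \sqrt{13569}}{3}$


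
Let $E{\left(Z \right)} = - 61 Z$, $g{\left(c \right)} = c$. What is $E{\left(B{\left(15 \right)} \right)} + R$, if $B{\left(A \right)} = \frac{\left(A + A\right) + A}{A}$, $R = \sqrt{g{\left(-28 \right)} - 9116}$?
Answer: $-183 + 6 i \sqrt{254} \approx -183.0 + 95.624 i$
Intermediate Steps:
$R = 6 i \sqrt{254}$ ($R = \sqrt{-28 - 9116} = \sqrt{-9144} = 6 i \sqrt{254} \approx 95.624 i$)
$B{\left(A \right)} = 3$ ($B{\left(A \right)} = \frac{2 A + A}{A} = \frac{3 A}{A} = 3$)
$E{\left(B{\left(15 \right)} \right)} + R = \left(-61\right) 3 + 6 i \sqrt{254} = -183 + 6 i \sqrt{254}$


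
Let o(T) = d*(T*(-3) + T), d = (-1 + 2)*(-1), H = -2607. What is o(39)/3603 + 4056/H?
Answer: -1601158/1043669 ≈ -1.5342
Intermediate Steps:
d = -1 (d = 1*(-1) = -1)
o(T) = 2*T (o(T) = -(T*(-3) + T) = -(-3*T + T) = -(-2)*T = 2*T)
o(39)/3603 + 4056/H = (2*39)/3603 + 4056/(-2607) = 78*(1/3603) + 4056*(-1/2607) = 26/1201 - 1352/869 = -1601158/1043669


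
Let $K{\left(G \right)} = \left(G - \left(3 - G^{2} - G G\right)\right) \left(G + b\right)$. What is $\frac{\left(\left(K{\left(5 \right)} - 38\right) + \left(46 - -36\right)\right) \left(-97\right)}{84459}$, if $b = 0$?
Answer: $- \frac{29488}{84459} \approx -0.34914$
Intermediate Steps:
$K{\left(G \right)} = G \left(-3 + G + 2 G^{2}\right)$ ($K{\left(G \right)} = \left(G - \left(3 - G^{2} - G G\right)\right) \left(G + 0\right) = \left(G + \left(\left(G^{2} + G^{2}\right) - 3\right)\right) G = \left(G + \left(2 G^{2} - 3\right)\right) G = \left(G + \left(-3 + 2 G^{2}\right)\right) G = \left(-3 + G + 2 G^{2}\right) G = G \left(-3 + G + 2 G^{2}\right)$)
$\frac{\left(\left(K{\left(5 \right)} - 38\right) + \left(46 - -36\right)\right) \left(-97\right)}{84459} = \frac{\left(\left(5 \left(-3 + 5 + 2 \cdot 5^{2}\right) - 38\right) + \left(46 - -36\right)\right) \left(-97\right)}{84459} = \left(\left(5 \left(-3 + 5 + 2 \cdot 25\right) - 38\right) + \left(46 + 36\right)\right) \left(-97\right) \frac{1}{84459} = \left(\left(5 \left(-3 + 5 + 50\right) - 38\right) + 82\right) \left(-97\right) \frac{1}{84459} = \left(\left(5 \cdot 52 - 38\right) + 82\right) \left(-97\right) \frac{1}{84459} = \left(\left(260 - 38\right) + 82\right) \left(-97\right) \frac{1}{84459} = \left(222 + 82\right) \left(-97\right) \frac{1}{84459} = 304 \left(-97\right) \frac{1}{84459} = \left(-29488\right) \frac{1}{84459} = - \frac{29488}{84459}$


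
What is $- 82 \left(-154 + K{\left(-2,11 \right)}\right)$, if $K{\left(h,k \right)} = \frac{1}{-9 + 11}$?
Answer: $12587$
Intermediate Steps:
$K{\left(h,k \right)} = \frac{1}{2}$
$- 82 \left(-154 + K{\left(-2,11 \right)}\right) = - 82 \left(-154 + \frac{1}{2}\right) = \left(-82\right) \left(- \frac{307}{2}\right) = 12587$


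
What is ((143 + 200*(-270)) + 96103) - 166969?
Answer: -124723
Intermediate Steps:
((143 + 200*(-270)) + 96103) - 166969 = ((143 - 54000) + 96103) - 166969 = (-53857 + 96103) - 166969 = 42246 - 166969 = -124723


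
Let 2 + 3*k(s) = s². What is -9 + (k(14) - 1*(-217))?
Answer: 818/3 ≈ 272.67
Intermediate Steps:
k(s) = -⅔ + s²/3
-9 + (k(14) - 1*(-217)) = -9 + ((-⅔ + (⅓)*14²) - 1*(-217)) = -9 + ((-⅔ + (⅓)*196) + 217) = -9 + ((-⅔ + 196/3) + 217) = -9 + (194/3 + 217) = -9 + 845/3 = 818/3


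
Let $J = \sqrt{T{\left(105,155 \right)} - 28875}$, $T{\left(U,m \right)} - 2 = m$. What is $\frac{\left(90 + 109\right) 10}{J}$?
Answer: $- \frac{995 i \sqrt{28718}}{14359} \approx - 11.743 i$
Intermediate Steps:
$T{\left(U,m \right)} = 2 + m$
$J = i \sqrt{28718}$ ($J = \sqrt{\left(2 + 155\right) - 28875} = \sqrt{157 - 28875} = \sqrt{-28718} = i \sqrt{28718} \approx 169.46 i$)
$\frac{\left(90 + 109\right) 10}{J} = \frac{\left(90 + 109\right) 10}{i \sqrt{28718}} = 199 \cdot 10 \left(- \frac{i \sqrt{28718}}{28718}\right) = 1990 \left(- \frac{i \sqrt{28718}}{28718}\right) = - \frac{995 i \sqrt{28718}}{14359}$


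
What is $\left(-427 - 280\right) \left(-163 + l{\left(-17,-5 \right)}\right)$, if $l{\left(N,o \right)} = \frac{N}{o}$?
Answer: $\frac{564186}{5} \approx 1.1284 \cdot 10^{5}$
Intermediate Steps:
$\left(-427 - 280\right) \left(-163 + l{\left(-17,-5 \right)}\right) = \left(-427 - 280\right) \left(-163 - \frac{17}{-5}\right) = - 707 \left(-163 - - \frac{17}{5}\right) = - 707 \left(-163 + \frac{17}{5}\right) = \left(-707\right) \left(- \frac{798}{5}\right) = \frac{564186}{5}$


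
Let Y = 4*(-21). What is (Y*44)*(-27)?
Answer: 99792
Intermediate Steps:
Y = -84
(Y*44)*(-27) = -84*44*(-27) = -3696*(-27) = 99792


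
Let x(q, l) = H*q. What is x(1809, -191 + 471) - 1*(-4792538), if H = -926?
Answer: 3117404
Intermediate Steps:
x(q, l) = -926*q
x(1809, -191 + 471) - 1*(-4792538) = -926*1809 - 1*(-4792538) = -1675134 + 4792538 = 3117404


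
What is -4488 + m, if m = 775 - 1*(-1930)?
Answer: -1783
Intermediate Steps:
m = 2705 (m = 775 + 1930 = 2705)
-4488 + m = -4488 + 2705 = -1783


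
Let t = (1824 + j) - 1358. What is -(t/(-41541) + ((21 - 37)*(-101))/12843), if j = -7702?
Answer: -53354068/177837021 ≈ -0.30002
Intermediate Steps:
t = -7236 (t = (1824 - 7702) - 1358 = -5878 - 1358 = -7236)
-(t/(-41541) + ((21 - 37)*(-101))/12843) = -(-7236/(-41541) + ((21 - 37)*(-101))/12843) = -(-7236*(-1/41541) - 16*(-101)*(1/12843)) = -(2412/13847 + 1616*(1/12843)) = -(2412/13847 + 1616/12843) = -1*53354068/177837021 = -53354068/177837021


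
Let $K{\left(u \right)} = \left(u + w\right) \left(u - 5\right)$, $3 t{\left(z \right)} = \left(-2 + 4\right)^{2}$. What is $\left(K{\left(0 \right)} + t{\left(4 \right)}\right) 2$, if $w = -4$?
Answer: $\frac{128}{3} \approx 42.667$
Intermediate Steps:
$t{\left(z \right)} = \frac{4}{3}$ ($t{\left(z \right)} = \frac{\left(-2 + 4\right)^{2}}{3} = \frac{2^{2}}{3} = \frac{1}{3} \cdot 4 = \frac{4}{3}$)
$K{\left(u \right)} = \left(-5 + u\right) \left(-4 + u\right)$ ($K{\left(u \right)} = \left(u - 4\right) \left(u - 5\right) = \left(-4 + u\right) \left(-5 + u\right) = \left(-5 + u\right) \left(-4 + u\right)$)
$\left(K{\left(0 \right)} + t{\left(4 \right)}\right) 2 = \left(\left(20 + 0^{2} - 0\right) + \frac{4}{3}\right) 2 = \left(\left(20 + 0 + 0\right) + \frac{4}{3}\right) 2 = \left(20 + \frac{4}{3}\right) 2 = \frac{64}{3} \cdot 2 = \frac{128}{3}$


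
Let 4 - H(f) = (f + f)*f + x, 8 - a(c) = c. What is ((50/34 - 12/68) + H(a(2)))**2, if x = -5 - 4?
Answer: 962361/289 ≈ 3330.0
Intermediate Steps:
x = -9
a(c) = 8 - c
H(f) = 13 - 2*f**2 (H(f) = 4 - ((f + f)*f - 9) = 4 - ((2*f)*f - 9) = 4 - (2*f**2 - 9) = 4 - (-9 + 2*f**2) = 4 + (9 - 2*f**2) = 13 - 2*f**2)
((50/34 - 12/68) + H(a(2)))**2 = ((50/34 - 12/68) + (13 - 2*(8 - 1*2)**2))**2 = ((50*(1/34) - 12*1/68) + (13 - 2*(8 - 2)**2))**2 = ((25/17 - 3/17) + (13 - 2*6**2))**2 = (22/17 + (13 - 2*36))**2 = (22/17 + (13 - 72))**2 = (22/17 - 59)**2 = (-981/17)**2 = 962361/289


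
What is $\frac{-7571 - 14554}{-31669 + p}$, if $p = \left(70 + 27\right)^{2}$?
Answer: $\frac{1475}{1484} \approx 0.99394$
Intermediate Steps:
$p = 9409$ ($p = 97^{2} = 9409$)
$\frac{-7571 - 14554}{-31669 + p} = \frac{-7571 - 14554}{-31669 + 9409} = \frac{-7571 + \left(-17301 + 2747\right)}{-22260} = \left(-7571 - 14554\right) \left(- \frac{1}{22260}\right) = \left(-22125\right) \left(- \frac{1}{22260}\right) = \frac{1475}{1484}$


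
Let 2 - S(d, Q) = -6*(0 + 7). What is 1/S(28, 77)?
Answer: 1/44 ≈ 0.022727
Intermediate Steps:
S(d, Q) = 44 (S(d, Q) = 2 - (-6)*(0 + 7) = 2 - (-6)*7 = 2 - 1*(-42) = 2 + 42 = 44)
1/S(28, 77) = 1/44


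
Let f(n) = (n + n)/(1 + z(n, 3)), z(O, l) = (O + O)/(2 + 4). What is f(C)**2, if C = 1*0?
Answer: 0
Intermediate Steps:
C = 0
z(O, l) = O/3 (z(O, l) = (2*O)/6 = (2*O)*(1/6) = O/3)
f(n) = 2*n/(1 + n/3) (f(n) = (n + n)/(1 + n/3) = (2*n)/(1 + n/3) = 2*n/(1 + n/3))
f(C)**2 = (6*0/(3 + 0))**2 = (6*0/3)**2 = (6*0*(1/3))**2 = 0**2 = 0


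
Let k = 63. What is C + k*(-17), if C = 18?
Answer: -1053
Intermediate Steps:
C + k*(-17) = 18 + 63*(-17) = 18 - 1071 = -1053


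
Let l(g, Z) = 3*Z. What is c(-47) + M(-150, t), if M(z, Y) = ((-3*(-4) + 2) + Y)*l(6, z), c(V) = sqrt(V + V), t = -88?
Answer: 33300 + I*sqrt(94) ≈ 33300.0 + 9.6954*I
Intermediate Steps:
c(V) = sqrt(2)*sqrt(V) (c(V) = sqrt(2*V) = sqrt(2)*sqrt(V))
M(z, Y) = 3*z*(14 + Y) (M(z, Y) = ((-3*(-4) + 2) + Y)*(3*z) = ((12 + 2) + Y)*(3*z) = (14 + Y)*(3*z) = 3*z*(14 + Y))
c(-47) + M(-150, t) = sqrt(2)*sqrt(-47) + 3*(-150)*(14 - 88) = sqrt(2)*(I*sqrt(47)) + 3*(-150)*(-74) = I*sqrt(94) + 33300 = 33300 + I*sqrt(94)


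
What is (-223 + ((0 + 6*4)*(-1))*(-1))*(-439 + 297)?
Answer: 28258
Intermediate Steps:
(-223 + ((0 + 6*4)*(-1))*(-1))*(-439 + 297) = (-223 + ((0 + 24)*(-1))*(-1))*(-142) = (-223 + (24*(-1))*(-1))*(-142) = (-223 - 24*(-1))*(-142) = (-223 + 24)*(-142) = -199*(-142) = 28258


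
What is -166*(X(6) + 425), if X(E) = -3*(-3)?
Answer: -72044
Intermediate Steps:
X(E) = 9
-166*(X(6) + 425) = -166*(9 + 425) = -166*434 = -72044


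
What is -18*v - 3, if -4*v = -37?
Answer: -339/2 ≈ -169.50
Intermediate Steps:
v = 37/4 (v = -1/4*(-37) = 37/4 ≈ 9.2500)
-18*v - 3 = -18*37/4 - 3 = -333/2 - 3 = -339/2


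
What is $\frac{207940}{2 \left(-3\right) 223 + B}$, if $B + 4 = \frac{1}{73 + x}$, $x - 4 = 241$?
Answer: $- \frac{13224984}{85351} \approx -154.95$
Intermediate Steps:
$x = 245$ ($x = 4 + 241 = 245$)
$B = - \frac{1271}{318}$ ($B = -4 + \frac{1}{73 + 245} = -4 + \frac{1}{318} = - \frac{1271}{318} \approx -3.9969$)
$\frac{207940}{2 \left(-3\right) 223 + B} = \frac{207940}{2 \left(-3\right) 223 - \frac{1271}{318}} = \frac{207940}{\left(-6\right) 223 - \frac{1271}{318}} = \frac{207940}{-1338 - \frac{1271}{318}} = \frac{207940}{- \frac{426755}{318}} = 207940 \left(- \frac{318}{426755}\right) = - \frac{13224984}{85351}$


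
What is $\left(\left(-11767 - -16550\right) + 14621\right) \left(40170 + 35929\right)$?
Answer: $1476624996$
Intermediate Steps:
$\left(\left(-11767 - -16550\right) + 14621\right) \left(40170 + 35929\right) = \left(\left(-11767 + 16550\right) + 14621\right) 76099 = \left(4783 + 14621\right) 76099 = 19404 \cdot 76099 = 1476624996$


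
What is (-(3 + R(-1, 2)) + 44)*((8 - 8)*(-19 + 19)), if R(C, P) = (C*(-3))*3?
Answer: 0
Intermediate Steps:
R(C, P) = -9*C (R(C, P) = -3*C*3 = -9*C)
(-(3 + R(-1, 2)) + 44)*((8 - 8)*(-19 + 19)) = (-(3 - 9*(-1)) + 44)*((8 - 8)*(-19 + 19)) = (-(3 + 9) + 44)*(0*0) = (-1*12 + 44)*0 = (-12 + 44)*0 = 32*0 = 0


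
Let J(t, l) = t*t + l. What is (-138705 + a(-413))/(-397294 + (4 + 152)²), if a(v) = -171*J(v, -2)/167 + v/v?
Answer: 52330525/62283986 ≈ 0.84019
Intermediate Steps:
J(t, l) = l + t² (J(t, l) = t² + l = l + t²)
a(v) = 509/167 - 171*v²/167 (a(v) = -(-342/167 + 171*v²/167) + v/v = -171*(-2/167 + v²/167) + 1 = (342/167 - 171*v²/167) + 1 = 509/167 - 171*v²/167)
(-138705 + a(-413))/(-397294 + (4 + 152)²) = (-138705 + (509/167 - 171/167*(-413)²))/(-397294 + (4 + 152)²) = (-138705 + (509/167 - 171/167*170569))/(-397294 + 156²) = (-138705 + (509/167 - 29167299/167))/(-397294 + 24336) = (-138705 - 29166790/167)/(-372958) = -52330525/167*(-1/372958) = 52330525/62283986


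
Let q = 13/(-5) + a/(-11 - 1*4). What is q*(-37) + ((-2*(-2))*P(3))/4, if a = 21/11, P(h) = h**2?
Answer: 1209/11 ≈ 109.91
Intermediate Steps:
a = 21/11 (a = 21*(1/11) = 21/11 ≈ 1.9091)
q = -30/11 (q = 13/(-5) + 21/(11*(-11 - 1*4)) = 13*(-1/5) + 21/(11*(-11 - 4)) = -13/5 + (21/11)/(-15) = -13/5 + (21/11)*(-1/15) = -13/5 - 7/55 = -30/11 ≈ -2.7273)
q*(-37) + ((-2*(-2))*P(3))/4 = -30/11*(-37) + (-2*(-2)*3**2)/4 = 1110/11 + (4*9)*(1/4) = 1110/11 + 36*(1/4) = 1110/11 + 9 = 1209/11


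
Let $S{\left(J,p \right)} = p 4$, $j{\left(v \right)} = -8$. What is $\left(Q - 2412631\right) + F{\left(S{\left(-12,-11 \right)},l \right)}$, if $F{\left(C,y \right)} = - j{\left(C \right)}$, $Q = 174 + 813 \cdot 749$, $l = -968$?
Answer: $-1803512$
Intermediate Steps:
$S{\left(J,p \right)} = 4 p$
$Q = 609111$ ($Q = 174 + 608937 = 609111$)
$F{\left(C,y \right)} = 8$ ($F{\left(C,y \right)} = \left(-1\right) \left(-8\right) = 8$)
$\left(Q - 2412631\right) + F{\left(S{\left(-12,-11 \right)},l \right)} = \left(609111 - 2412631\right) + 8 = -1803520 + 8 = -1803512$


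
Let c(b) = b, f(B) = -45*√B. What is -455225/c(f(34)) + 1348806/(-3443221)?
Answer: -1348806/3443221 + 91045*√34/306 ≈ 1734.5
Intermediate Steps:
-455225/c(f(34)) + 1348806/(-3443221) = -455225*(-√34/1530) + 1348806/(-3443221) = -(-91045)*√34/306 + 1348806*(-1/3443221) = 91045*√34/306 - 1348806/3443221 = -1348806/3443221 + 91045*√34/306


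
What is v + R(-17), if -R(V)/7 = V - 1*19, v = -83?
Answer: 169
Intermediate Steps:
R(V) = 133 - 7*V (R(V) = -7*(V - 1*19) = -7*(V - 19) = -7*(-19 + V) = 133 - 7*V)
v + R(-17) = -83 + (133 - 7*(-17)) = -83 + (133 + 119) = -83 + 252 = 169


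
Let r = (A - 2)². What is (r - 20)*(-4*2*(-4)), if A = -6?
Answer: 1408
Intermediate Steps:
r = 64 (r = (-6 - 2)² = (-8)² = 64)
(r - 20)*(-4*2*(-4)) = (64 - 20)*(-4*2*(-4)) = 44*(-8*(-4)) = 44*32 = 1408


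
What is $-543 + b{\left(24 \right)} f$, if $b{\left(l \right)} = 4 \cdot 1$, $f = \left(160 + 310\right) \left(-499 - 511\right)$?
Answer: $-1899343$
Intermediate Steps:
$f = -474700$ ($f = 470 \left(-1010\right) = -474700$)
$b{\left(l \right)} = 4$
$-543 + b{\left(24 \right)} f = -543 + 4 \left(-474700\right) = -543 - 1898800 = -1899343$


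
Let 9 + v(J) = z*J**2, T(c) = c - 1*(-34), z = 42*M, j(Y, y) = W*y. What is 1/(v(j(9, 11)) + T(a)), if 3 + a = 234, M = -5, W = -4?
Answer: -1/406304 ≈ -2.4612e-6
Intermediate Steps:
j(Y, y) = -4*y
a = 231 (a = -3 + 234 = 231)
z = -210 (z = 42*(-5) = -210)
T(c) = 34 + c (T(c) = c + 34 = 34 + c)
v(J) = -9 - 210*J**2
1/(v(j(9, 11)) + T(a)) = 1/((-9 - 210*(-4*11)**2) + (34 + 231)) = 1/((-9 - 210*(-44)**2) + 265) = 1/((-9 - 210*1936) + 265) = 1/((-9 - 406560) + 265) = 1/(-406569 + 265) = 1/(-406304) = -1/406304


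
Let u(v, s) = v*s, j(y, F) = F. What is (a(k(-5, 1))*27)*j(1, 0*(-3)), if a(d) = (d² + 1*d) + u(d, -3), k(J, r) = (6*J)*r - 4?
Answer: 0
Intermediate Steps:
k(J, r) = -4 + 6*J*r (k(J, r) = 6*J*r - 4 = -4 + 6*J*r)
u(v, s) = s*v
a(d) = d² - 2*d (a(d) = (d² + 1*d) - 3*d = (d² + d) - 3*d = (d + d²) - 3*d = d² - 2*d)
(a(k(-5, 1))*27)*j(1, 0*(-3)) = (((-4 + 6*(-5)*1)*(-2 + (-4 + 6*(-5)*1)))*27)*(0*(-3)) = (((-4 - 30)*(-2 + (-4 - 30)))*27)*0 = (-34*(-2 - 34)*27)*0 = (-34*(-36)*27)*0 = (1224*27)*0 = 33048*0 = 0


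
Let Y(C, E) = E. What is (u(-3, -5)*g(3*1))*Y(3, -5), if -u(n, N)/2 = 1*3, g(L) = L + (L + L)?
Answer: 270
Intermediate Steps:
g(L) = 3*L (g(L) = L + 2*L = 3*L)
u(n, N) = -6 (u(n, N) = -2*3 = -6)
(u(-3, -5)*g(3*1))*Y(3, -5) = -18*3*1*(-5) = -18*3*(-5) = -6*9*(-5) = -54*(-5) = 270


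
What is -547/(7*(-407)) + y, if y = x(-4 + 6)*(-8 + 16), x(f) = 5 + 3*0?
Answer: 114507/2849 ≈ 40.192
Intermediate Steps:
x(f) = 5 (x(f) = 5 + 0 = 5)
y = 40 (y = 5*(-8 + 16) = 5*8 = 40)
-547/(7*(-407)) + y = -547/(7*(-407)) + 40 = -547/(-2849) + 40 = -547*(-1/2849) + 40 = 547/2849 + 40 = 114507/2849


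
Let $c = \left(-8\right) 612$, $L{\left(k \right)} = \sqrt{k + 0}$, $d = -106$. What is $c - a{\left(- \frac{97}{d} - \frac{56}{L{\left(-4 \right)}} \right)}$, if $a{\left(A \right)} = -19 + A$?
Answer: $- \frac{517059}{106} - 28 i \approx -4877.9 - 28.0 i$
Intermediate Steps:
$L{\left(k \right)} = \sqrt{k}$
$c = -4896$
$c - a{\left(- \frac{97}{d} - \frac{56}{L{\left(-4 \right)}} \right)} = -4896 - \left(-19 - \left(- \frac{97}{106} + 56 \left(- \frac{i}{2}\right)\right)\right) = -4896 - \left(-19 - \left(- \frac{97}{106} + \frac{56}{2 i}\right)\right) = -4896 - \left(-19 + \left(\frac{97}{106} - 56 \left(- \frac{i}{2}\right)\right)\right) = -4896 - \left(-19 + \left(\frac{97}{106} + 28 i\right)\right) = -4896 - \left(- \frac{1917}{106} + 28 i\right) = -4896 + \left(\frac{1917}{106} - 28 i\right) = - \frac{517059}{106} - 28 i$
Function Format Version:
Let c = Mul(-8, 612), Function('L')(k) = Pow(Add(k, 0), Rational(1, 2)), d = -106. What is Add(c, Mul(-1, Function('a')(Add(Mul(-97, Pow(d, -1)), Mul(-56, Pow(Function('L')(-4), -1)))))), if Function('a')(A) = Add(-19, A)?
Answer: Add(Rational(-517059, 106), Mul(-28, I)) ≈ Add(-4877.9, Mul(-28.000, I))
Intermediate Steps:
Function('L')(k) = Pow(k, Rational(1, 2))
c = -4896
Add(c, Mul(-1, Function('a')(Add(Mul(-97, Pow(d, -1)), Mul(-56, Pow(Function('L')(-4), -1)))))) = Add(-4896, Mul(-1, Add(-19, Add(Mul(-97, Pow(-106, -1)), Mul(-56, Pow(Pow(-4, Rational(1, 2)), -1)))))) = Add(-4896, Mul(-1, Add(-19, Add(Mul(-97, Rational(-1, 106)), Mul(-56, Pow(Mul(2, I), -1)))))) = Add(-4896, Mul(-1, Add(-19, Add(Rational(97, 106), Mul(-56, Mul(Rational(-1, 2), I)))))) = Add(-4896, Mul(-1, Add(-19, Add(Rational(97, 106), Mul(28, I))))) = Add(-4896, Mul(-1, Add(Rational(-1917, 106), Mul(28, I)))) = Add(-4896, Add(Rational(1917, 106), Mul(-28, I))) = Add(Rational(-517059, 106), Mul(-28, I))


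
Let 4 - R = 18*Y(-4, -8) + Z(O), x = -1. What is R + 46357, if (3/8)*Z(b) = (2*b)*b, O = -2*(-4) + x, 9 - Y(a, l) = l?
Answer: 137381/3 ≈ 45794.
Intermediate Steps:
Y(a, l) = 9 - l
O = 7 (O = -2*(-4) - 1 = 8 - 1 = 7)
Z(b) = 16*b²/3 (Z(b) = 8*((2*b)*b)/3 = 8*(2*b²)/3 = 16*b²/3)
R = -1690/3 (R = 4 - (18*(9 - 1*(-8)) + (16/3)*7²) = 4 - (18*(9 + 8) + (16/3)*49) = 4 - (18*17 + 784/3) = 4 - (306 + 784/3) = 4 - 1*1702/3 = 4 - 1702/3 = -1690/3 ≈ -563.33)
R + 46357 = -1690/3 + 46357 = 137381/3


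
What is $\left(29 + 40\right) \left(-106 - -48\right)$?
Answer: $-4002$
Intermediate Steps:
$\left(29 + 40\right) \left(-106 - -48\right) = 69 \left(-106 + 48\right) = 69 \left(-58\right) = -4002$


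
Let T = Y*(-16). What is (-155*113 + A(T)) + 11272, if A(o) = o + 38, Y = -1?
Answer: -6189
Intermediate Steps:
T = 16 (T = -1*(-16) = 16)
A(o) = 38 + o
(-155*113 + A(T)) + 11272 = (-155*113 + (38 + 16)) + 11272 = (-17515 + 54) + 11272 = -17461 + 11272 = -6189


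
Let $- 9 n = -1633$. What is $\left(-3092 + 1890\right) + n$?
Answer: $- \frac{9185}{9} \approx -1020.6$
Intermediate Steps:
$n = \frac{1633}{9}$ ($n = \left(- \frac{1}{9}\right) \left(-1633\right) = \frac{1633}{9} \approx 181.44$)
$\left(-3092 + 1890\right) + n = \left(-3092 + 1890\right) + \frac{1633}{9} = -1202 + \frac{1633}{9} = - \frac{9185}{9}$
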